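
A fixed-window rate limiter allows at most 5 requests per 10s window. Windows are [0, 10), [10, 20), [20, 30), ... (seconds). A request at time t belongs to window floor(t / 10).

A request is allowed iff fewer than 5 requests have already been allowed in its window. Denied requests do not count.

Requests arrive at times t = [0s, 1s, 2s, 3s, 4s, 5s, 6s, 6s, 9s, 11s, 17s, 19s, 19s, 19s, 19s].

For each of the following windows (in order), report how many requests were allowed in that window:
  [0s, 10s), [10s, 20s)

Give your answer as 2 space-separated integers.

Processing requests:
  req#1 t=0s (window 0): ALLOW
  req#2 t=1s (window 0): ALLOW
  req#3 t=2s (window 0): ALLOW
  req#4 t=3s (window 0): ALLOW
  req#5 t=4s (window 0): ALLOW
  req#6 t=5s (window 0): DENY
  req#7 t=6s (window 0): DENY
  req#8 t=6s (window 0): DENY
  req#9 t=9s (window 0): DENY
  req#10 t=11s (window 1): ALLOW
  req#11 t=17s (window 1): ALLOW
  req#12 t=19s (window 1): ALLOW
  req#13 t=19s (window 1): ALLOW
  req#14 t=19s (window 1): ALLOW
  req#15 t=19s (window 1): DENY

Allowed counts by window: 5 5

Answer: 5 5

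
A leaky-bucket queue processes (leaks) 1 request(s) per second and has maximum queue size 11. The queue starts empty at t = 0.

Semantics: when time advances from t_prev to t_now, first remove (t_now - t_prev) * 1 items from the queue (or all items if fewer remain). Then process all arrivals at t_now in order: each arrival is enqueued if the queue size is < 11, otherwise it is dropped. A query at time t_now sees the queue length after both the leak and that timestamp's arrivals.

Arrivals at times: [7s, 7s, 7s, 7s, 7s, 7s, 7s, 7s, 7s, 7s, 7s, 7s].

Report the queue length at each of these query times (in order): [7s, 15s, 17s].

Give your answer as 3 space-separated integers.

Answer: 11 3 1

Derivation:
Queue lengths at query times:
  query t=7s: backlog = 11
  query t=15s: backlog = 3
  query t=17s: backlog = 1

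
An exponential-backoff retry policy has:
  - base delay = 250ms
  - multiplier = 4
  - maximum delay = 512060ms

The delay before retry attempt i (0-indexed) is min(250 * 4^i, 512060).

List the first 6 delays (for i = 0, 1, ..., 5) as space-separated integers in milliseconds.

Answer: 250 1000 4000 16000 64000 256000

Derivation:
Computing each delay:
  i=0: min(250*4^0, 512060) = 250
  i=1: min(250*4^1, 512060) = 1000
  i=2: min(250*4^2, 512060) = 4000
  i=3: min(250*4^3, 512060) = 16000
  i=4: min(250*4^4, 512060) = 64000
  i=5: min(250*4^5, 512060) = 256000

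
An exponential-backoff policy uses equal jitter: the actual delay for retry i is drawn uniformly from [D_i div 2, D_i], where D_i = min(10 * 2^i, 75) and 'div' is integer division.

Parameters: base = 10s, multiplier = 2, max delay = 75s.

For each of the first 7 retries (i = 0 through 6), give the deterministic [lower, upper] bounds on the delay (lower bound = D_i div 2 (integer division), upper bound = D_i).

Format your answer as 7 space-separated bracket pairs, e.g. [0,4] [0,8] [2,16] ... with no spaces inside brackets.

Answer: [5,10] [10,20] [20,40] [37,75] [37,75] [37,75] [37,75]

Derivation:
Computing bounds per retry:
  i=0: D_i=min(10*2^0,75)=10, bounds=[5,10]
  i=1: D_i=min(10*2^1,75)=20, bounds=[10,20]
  i=2: D_i=min(10*2^2,75)=40, bounds=[20,40]
  i=3: D_i=min(10*2^3,75)=75, bounds=[37,75]
  i=4: D_i=min(10*2^4,75)=75, bounds=[37,75]
  i=5: D_i=min(10*2^5,75)=75, bounds=[37,75]
  i=6: D_i=min(10*2^6,75)=75, bounds=[37,75]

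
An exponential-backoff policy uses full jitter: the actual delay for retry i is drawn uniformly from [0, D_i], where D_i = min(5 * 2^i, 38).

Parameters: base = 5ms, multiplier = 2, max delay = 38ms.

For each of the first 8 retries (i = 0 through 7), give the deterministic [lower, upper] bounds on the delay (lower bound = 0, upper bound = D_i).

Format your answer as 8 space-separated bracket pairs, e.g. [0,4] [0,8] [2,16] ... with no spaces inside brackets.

Computing bounds per retry:
  i=0: D_i=min(5*2^0,38)=5, bounds=[0,5]
  i=1: D_i=min(5*2^1,38)=10, bounds=[0,10]
  i=2: D_i=min(5*2^2,38)=20, bounds=[0,20]
  i=3: D_i=min(5*2^3,38)=38, bounds=[0,38]
  i=4: D_i=min(5*2^4,38)=38, bounds=[0,38]
  i=5: D_i=min(5*2^5,38)=38, bounds=[0,38]
  i=6: D_i=min(5*2^6,38)=38, bounds=[0,38]
  i=7: D_i=min(5*2^7,38)=38, bounds=[0,38]

Answer: [0,5] [0,10] [0,20] [0,38] [0,38] [0,38] [0,38] [0,38]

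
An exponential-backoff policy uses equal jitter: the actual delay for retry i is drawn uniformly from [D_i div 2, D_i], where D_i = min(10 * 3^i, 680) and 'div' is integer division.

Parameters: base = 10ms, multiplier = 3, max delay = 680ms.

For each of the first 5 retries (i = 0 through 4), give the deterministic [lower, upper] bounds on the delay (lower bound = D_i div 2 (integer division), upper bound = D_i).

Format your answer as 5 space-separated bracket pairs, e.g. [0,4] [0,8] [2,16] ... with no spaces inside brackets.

Computing bounds per retry:
  i=0: D_i=min(10*3^0,680)=10, bounds=[5,10]
  i=1: D_i=min(10*3^1,680)=30, bounds=[15,30]
  i=2: D_i=min(10*3^2,680)=90, bounds=[45,90]
  i=3: D_i=min(10*3^3,680)=270, bounds=[135,270]
  i=4: D_i=min(10*3^4,680)=680, bounds=[340,680]

Answer: [5,10] [15,30] [45,90] [135,270] [340,680]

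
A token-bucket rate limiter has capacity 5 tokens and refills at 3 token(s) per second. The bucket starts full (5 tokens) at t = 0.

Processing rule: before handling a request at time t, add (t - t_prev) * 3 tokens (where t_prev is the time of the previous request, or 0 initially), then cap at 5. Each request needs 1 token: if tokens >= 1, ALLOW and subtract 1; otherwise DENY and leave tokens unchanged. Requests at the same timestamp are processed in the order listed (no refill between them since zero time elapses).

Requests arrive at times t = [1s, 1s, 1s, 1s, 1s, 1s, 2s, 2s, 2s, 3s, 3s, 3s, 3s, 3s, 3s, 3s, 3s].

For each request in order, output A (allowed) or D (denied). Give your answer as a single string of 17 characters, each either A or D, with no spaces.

Simulating step by step:
  req#1 t=1s: ALLOW
  req#2 t=1s: ALLOW
  req#3 t=1s: ALLOW
  req#4 t=1s: ALLOW
  req#5 t=1s: ALLOW
  req#6 t=1s: DENY
  req#7 t=2s: ALLOW
  req#8 t=2s: ALLOW
  req#9 t=2s: ALLOW
  req#10 t=3s: ALLOW
  req#11 t=3s: ALLOW
  req#12 t=3s: ALLOW
  req#13 t=3s: DENY
  req#14 t=3s: DENY
  req#15 t=3s: DENY
  req#16 t=3s: DENY
  req#17 t=3s: DENY

Answer: AAAAADAAAAAADDDDD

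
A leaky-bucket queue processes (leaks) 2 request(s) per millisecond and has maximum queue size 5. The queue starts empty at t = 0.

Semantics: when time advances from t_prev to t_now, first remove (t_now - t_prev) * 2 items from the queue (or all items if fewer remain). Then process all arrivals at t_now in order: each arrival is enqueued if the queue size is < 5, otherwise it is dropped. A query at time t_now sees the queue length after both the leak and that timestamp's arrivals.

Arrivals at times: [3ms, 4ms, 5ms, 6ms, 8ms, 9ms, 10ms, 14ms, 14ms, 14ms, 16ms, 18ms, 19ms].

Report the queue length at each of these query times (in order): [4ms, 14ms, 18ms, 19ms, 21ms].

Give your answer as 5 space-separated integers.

Queue lengths at query times:
  query t=4ms: backlog = 1
  query t=14ms: backlog = 3
  query t=18ms: backlog = 1
  query t=19ms: backlog = 1
  query t=21ms: backlog = 0

Answer: 1 3 1 1 0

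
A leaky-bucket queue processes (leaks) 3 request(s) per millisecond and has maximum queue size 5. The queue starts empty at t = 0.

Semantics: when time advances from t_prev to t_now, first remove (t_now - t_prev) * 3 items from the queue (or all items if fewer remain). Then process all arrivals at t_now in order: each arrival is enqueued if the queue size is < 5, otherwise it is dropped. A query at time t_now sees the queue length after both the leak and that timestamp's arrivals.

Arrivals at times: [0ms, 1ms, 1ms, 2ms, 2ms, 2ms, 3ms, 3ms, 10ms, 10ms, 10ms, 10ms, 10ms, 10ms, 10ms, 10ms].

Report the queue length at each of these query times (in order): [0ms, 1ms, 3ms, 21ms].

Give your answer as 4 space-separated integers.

Answer: 1 2 2 0

Derivation:
Queue lengths at query times:
  query t=0ms: backlog = 1
  query t=1ms: backlog = 2
  query t=3ms: backlog = 2
  query t=21ms: backlog = 0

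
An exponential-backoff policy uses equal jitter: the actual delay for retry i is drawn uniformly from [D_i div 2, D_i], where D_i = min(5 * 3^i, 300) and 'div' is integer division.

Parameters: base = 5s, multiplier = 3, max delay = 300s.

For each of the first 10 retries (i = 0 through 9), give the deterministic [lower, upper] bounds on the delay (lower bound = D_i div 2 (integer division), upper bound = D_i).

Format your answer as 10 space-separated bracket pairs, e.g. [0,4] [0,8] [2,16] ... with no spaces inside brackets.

Computing bounds per retry:
  i=0: D_i=min(5*3^0,300)=5, bounds=[2,5]
  i=1: D_i=min(5*3^1,300)=15, bounds=[7,15]
  i=2: D_i=min(5*3^2,300)=45, bounds=[22,45]
  i=3: D_i=min(5*3^3,300)=135, bounds=[67,135]
  i=4: D_i=min(5*3^4,300)=300, bounds=[150,300]
  i=5: D_i=min(5*3^5,300)=300, bounds=[150,300]
  i=6: D_i=min(5*3^6,300)=300, bounds=[150,300]
  i=7: D_i=min(5*3^7,300)=300, bounds=[150,300]
  i=8: D_i=min(5*3^8,300)=300, bounds=[150,300]
  i=9: D_i=min(5*3^9,300)=300, bounds=[150,300]

Answer: [2,5] [7,15] [22,45] [67,135] [150,300] [150,300] [150,300] [150,300] [150,300] [150,300]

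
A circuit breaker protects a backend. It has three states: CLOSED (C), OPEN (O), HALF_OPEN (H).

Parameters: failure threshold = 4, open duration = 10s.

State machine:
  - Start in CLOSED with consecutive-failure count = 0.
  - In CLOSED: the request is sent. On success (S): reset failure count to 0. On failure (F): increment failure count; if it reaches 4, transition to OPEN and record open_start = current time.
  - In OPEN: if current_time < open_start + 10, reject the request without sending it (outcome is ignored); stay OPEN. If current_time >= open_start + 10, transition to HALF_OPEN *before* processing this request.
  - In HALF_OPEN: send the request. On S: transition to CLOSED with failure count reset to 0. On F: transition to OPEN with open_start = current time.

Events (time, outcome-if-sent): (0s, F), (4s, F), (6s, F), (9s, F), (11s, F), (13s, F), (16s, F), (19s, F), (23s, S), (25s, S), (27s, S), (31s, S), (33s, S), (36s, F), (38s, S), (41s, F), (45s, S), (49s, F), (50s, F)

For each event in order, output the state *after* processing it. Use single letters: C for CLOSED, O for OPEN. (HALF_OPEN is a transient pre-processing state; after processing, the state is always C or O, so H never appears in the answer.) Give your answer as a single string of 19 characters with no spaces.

State after each event:
  event#1 t=0s outcome=F: state=CLOSED
  event#2 t=4s outcome=F: state=CLOSED
  event#3 t=6s outcome=F: state=CLOSED
  event#4 t=9s outcome=F: state=OPEN
  event#5 t=11s outcome=F: state=OPEN
  event#6 t=13s outcome=F: state=OPEN
  event#7 t=16s outcome=F: state=OPEN
  event#8 t=19s outcome=F: state=OPEN
  event#9 t=23s outcome=S: state=OPEN
  event#10 t=25s outcome=S: state=OPEN
  event#11 t=27s outcome=S: state=OPEN
  event#12 t=31s outcome=S: state=CLOSED
  event#13 t=33s outcome=S: state=CLOSED
  event#14 t=36s outcome=F: state=CLOSED
  event#15 t=38s outcome=S: state=CLOSED
  event#16 t=41s outcome=F: state=CLOSED
  event#17 t=45s outcome=S: state=CLOSED
  event#18 t=49s outcome=F: state=CLOSED
  event#19 t=50s outcome=F: state=CLOSED

Answer: CCCOOOOOOOOCCCCCCCC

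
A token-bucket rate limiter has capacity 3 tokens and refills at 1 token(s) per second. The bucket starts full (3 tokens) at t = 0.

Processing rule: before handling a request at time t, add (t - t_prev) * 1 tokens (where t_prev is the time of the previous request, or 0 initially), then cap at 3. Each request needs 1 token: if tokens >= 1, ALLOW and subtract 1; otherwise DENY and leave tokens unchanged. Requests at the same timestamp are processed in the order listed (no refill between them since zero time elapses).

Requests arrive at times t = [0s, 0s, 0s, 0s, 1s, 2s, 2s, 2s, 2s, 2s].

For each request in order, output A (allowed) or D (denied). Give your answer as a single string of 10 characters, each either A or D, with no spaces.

Answer: AAADAADDDD

Derivation:
Simulating step by step:
  req#1 t=0s: ALLOW
  req#2 t=0s: ALLOW
  req#3 t=0s: ALLOW
  req#4 t=0s: DENY
  req#5 t=1s: ALLOW
  req#6 t=2s: ALLOW
  req#7 t=2s: DENY
  req#8 t=2s: DENY
  req#9 t=2s: DENY
  req#10 t=2s: DENY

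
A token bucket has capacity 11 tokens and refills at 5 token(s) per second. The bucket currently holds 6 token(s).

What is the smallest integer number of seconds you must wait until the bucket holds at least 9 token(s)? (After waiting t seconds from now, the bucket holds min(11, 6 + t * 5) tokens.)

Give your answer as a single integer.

Answer: 1

Derivation:
Need 6 + t * 5 >= 9, so t >= 3/5.
Smallest integer t = ceil(3/5) = 1.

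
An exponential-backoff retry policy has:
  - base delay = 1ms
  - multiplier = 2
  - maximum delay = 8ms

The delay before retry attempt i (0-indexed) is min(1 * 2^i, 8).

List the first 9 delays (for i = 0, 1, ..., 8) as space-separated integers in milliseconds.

Computing each delay:
  i=0: min(1*2^0, 8) = 1
  i=1: min(1*2^1, 8) = 2
  i=2: min(1*2^2, 8) = 4
  i=3: min(1*2^3, 8) = 8
  i=4: min(1*2^4, 8) = 8
  i=5: min(1*2^5, 8) = 8
  i=6: min(1*2^6, 8) = 8
  i=7: min(1*2^7, 8) = 8
  i=8: min(1*2^8, 8) = 8

Answer: 1 2 4 8 8 8 8 8 8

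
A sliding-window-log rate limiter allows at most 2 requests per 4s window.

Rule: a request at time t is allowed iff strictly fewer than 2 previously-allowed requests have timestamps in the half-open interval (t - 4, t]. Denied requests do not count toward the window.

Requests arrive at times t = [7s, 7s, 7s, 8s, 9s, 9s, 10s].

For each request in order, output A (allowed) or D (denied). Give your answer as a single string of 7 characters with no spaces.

Answer: AADDDDD

Derivation:
Tracking allowed requests in the window:
  req#1 t=7s: ALLOW
  req#2 t=7s: ALLOW
  req#3 t=7s: DENY
  req#4 t=8s: DENY
  req#5 t=9s: DENY
  req#6 t=9s: DENY
  req#7 t=10s: DENY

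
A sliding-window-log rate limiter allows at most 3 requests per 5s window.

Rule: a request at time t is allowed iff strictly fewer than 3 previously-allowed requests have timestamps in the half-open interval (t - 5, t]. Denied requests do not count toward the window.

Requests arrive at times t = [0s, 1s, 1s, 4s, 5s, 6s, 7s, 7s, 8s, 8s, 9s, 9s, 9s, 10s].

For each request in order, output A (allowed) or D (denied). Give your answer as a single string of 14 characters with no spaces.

Answer: AAADAAADDDDDDA

Derivation:
Tracking allowed requests in the window:
  req#1 t=0s: ALLOW
  req#2 t=1s: ALLOW
  req#3 t=1s: ALLOW
  req#4 t=4s: DENY
  req#5 t=5s: ALLOW
  req#6 t=6s: ALLOW
  req#7 t=7s: ALLOW
  req#8 t=7s: DENY
  req#9 t=8s: DENY
  req#10 t=8s: DENY
  req#11 t=9s: DENY
  req#12 t=9s: DENY
  req#13 t=9s: DENY
  req#14 t=10s: ALLOW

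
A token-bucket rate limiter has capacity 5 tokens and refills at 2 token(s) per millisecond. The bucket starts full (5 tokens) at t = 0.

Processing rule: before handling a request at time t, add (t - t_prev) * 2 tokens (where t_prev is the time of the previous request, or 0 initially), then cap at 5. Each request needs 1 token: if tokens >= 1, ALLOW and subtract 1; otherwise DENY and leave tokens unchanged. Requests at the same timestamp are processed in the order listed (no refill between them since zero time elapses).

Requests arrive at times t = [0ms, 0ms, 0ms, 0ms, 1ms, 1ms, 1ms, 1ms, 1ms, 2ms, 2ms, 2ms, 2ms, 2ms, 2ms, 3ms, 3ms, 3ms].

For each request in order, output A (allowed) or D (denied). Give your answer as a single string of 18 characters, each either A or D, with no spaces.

Simulating step by step:
  req#1 t=0ms: ALLOW
  req#2 t=0ms: ALLOW
  req#3 t=0ms: ALLOW
  req#4 t=0ms: ALLOW
  req#5 t=1ms: ALLOW
  req#6 t=1ms: ALLOW
  req#7 t=1ms: ALLOW
  req#8 t=1ms: DENY
  req#9 t=1ms: DENY
  req#10 t=2ms: ALLOW
  req#11 t=2ms: ALLOW
  req#12 t=2ms: DENY
  req#13 t=2ms: DENY
  req#14 t=2ms: DENY
  req#15 t=2ms: DENY
  req#16 t=3ms: ALLOW
  req#17 t=3ms: ALLOW
  req#18 t=3ms: DENY

Answer: AAAAAAADDAADDDDAAD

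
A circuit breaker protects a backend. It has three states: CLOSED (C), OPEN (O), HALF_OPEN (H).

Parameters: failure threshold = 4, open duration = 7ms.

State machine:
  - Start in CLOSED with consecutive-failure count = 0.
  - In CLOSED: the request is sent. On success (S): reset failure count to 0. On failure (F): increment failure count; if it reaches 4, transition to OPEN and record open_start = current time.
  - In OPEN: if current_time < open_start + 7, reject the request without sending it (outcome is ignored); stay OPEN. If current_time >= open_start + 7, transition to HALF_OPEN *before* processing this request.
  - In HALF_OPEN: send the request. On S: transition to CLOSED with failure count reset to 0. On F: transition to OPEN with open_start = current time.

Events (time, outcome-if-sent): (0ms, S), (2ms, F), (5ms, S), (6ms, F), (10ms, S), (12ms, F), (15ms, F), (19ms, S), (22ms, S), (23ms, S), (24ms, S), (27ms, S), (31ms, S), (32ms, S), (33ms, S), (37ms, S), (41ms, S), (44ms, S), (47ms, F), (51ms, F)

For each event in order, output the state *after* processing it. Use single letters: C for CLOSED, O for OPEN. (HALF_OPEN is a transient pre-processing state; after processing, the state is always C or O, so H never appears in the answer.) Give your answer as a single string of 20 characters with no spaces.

State after each event:
  event#1 t=0ms outcome=S: state=CLOSED
  event#2 t=2ms outcome=F: state=CLOSED
  event#3 t=5ms outcome=S: state=CLOSED
  event#4 t=6ms outcome=F: state=CLOSED
  event#5 t=10ms outcome=S: state=CLOSED
  event#6 t=12ms outcome=F: state=CLOSED
  event#7 t=15ms outcome=F: state=CLOSED
  event#8 t=19ms outcome=S: state=CLOSED
  event#9 t=22ms outcome=S: state=CLOSED
  event#10 t=23ms outcome=S: state=CLOSED
  event#11 t=24ms outcome=S: state=CLOSED
  event#12 t=27ms outcome=S: state=CLOSED
  event#13 t=31ms outcome=S: state=CLOSED
  event#14 t=32ms outcome=S: state=CLOSED
  event#15 t=33ms outcome=S: state=CLOSED
  event#16 t=37ms outcome=S: state=CLOSED
  event#17 t=41ms outcome=S: state=CLOSED
  event#18 t=44ms outcome=S: state=CLOSED
  event#19 t=47ms outcome=F: state=CLOSED
  event#20 t=51ms outcome=F: state=CLOSED

Answer: CCCCCCCCCCCCCCCCCCCC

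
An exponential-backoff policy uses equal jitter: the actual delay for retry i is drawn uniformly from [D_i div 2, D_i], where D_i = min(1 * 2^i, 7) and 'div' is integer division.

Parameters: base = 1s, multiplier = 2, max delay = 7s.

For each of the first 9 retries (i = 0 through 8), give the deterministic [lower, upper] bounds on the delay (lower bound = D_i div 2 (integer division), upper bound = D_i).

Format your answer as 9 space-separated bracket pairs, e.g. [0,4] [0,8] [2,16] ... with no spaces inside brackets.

Answer: [0,1] [1,2] [2,4] [3,7] [3,7] [3,7] [3,7] [3,7] [3,7]

Derivation:
Computing bounds per retry:
  i=0: D_i=min(1*2^0,7)=1, bounds=[0,1]
  i=1: D_i=min(1*2^1,7)=2, bounds=[1,2]
  i=2: D_i=min(1*2^2,7)=4, bounds=[2,4]
  i=3: D_i=min(1*2^3,7)=7, bounds=[3,7]
  i=4: D_i=min(1*2^4,7)=7, bounds=[3,7]
  i=5: D_i=min(1*2^5,7)=7, bounds=[3,7]
  i=6: D_i=min(1*2^6,7)=7, bounds=[3,7]
  i=7: D_i=min(1*2^7,7)=7, bounds=[3,7]
  i=8: D_i=min(1*2^8,7)=7, bounds=[3,7]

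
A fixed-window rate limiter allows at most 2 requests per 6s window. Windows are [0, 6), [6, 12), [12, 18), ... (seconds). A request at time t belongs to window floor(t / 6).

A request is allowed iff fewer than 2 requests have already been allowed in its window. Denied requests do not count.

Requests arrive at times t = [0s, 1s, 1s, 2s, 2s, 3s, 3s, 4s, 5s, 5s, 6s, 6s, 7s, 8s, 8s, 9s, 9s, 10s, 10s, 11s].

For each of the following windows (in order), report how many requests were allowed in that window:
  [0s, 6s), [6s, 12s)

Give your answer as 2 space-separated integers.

Answer: 2 2

Derivation:
Processing requests:
  req#1 t=0s (window 0): ALLOW
  req#2 t=1s (window 0): ALLOW
  req#3 t=1s (window 0): DENY
  req#4 t=2s (window 0): DENY
  req#5 t=2s (window 0): DENY
  req#6 t=3s (window 0): DENY
  req#7 t=3s (window 0): DENY
  req#8 t=4s (window 0): DENY
  req#9 t=5s (window 0): DENY
  req#10 t=5s (window 0): DENY
  req#11 t=6s (window 1): ALLOW
  req#12 t=6s (window 1): ALLOW
  req#13 t=7s (window 1): DENY
  req#14 t=8s (window 1): DENY
  req#15 t=8s (window 1): DENY
  req#16 t=9s (window 1): DENY
  req#17 t=9s (window 1): DENY
  req#18 t=10s (window 1): DENY
  req#19 t=10s (window 1): DENY
  req#20 t=11s (window 1): DENY

Allowed counts by window: 2 2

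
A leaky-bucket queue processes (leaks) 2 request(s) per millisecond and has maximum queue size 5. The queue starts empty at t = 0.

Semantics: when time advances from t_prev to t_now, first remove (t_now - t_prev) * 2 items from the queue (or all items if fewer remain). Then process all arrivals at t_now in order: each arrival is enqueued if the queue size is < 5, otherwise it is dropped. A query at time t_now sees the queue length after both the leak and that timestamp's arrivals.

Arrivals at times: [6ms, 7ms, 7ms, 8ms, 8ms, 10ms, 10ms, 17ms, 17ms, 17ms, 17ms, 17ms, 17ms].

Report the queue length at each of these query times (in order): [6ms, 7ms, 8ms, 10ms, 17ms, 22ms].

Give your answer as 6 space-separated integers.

Answer: 1 2 2 2 5 0

Derivation:
Queue lengths at query times:
  query t=6ms: backlog = 1
  query t=7ms: backlog = 2
  query t=8ms: backlog = 2
  query t=10ms: backlog = 2
  query t=17ms: backlog = 5
  query t=22ms: backlog = 0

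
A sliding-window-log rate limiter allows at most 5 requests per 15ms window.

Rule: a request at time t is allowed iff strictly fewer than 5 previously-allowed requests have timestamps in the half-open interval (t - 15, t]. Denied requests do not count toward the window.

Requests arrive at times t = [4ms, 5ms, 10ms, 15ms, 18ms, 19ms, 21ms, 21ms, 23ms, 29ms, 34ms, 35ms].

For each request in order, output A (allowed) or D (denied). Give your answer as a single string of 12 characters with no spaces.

Answer: AAAAAAADDAAA

Derivation:
Tracking allowed requests in the window:
  req#1 t=4ms: ALLOW
  req#2 t=5ms: ALLOW
  req#3 t=10ms: ALLOW
  req#4 t=15ms: ALLOW
  req#5 t=18ms: ALLOW
  req#6 t=19ms: ALLOW
  req#7 t=21ms: ALLOW
  req#8 t=21ms: DENY
  req#9 t=23ms: DENY
  req#10 t=29ms: ALLOW
  req#11 t=34ms: ALLOW
  req#12 t=35ms: ALLOW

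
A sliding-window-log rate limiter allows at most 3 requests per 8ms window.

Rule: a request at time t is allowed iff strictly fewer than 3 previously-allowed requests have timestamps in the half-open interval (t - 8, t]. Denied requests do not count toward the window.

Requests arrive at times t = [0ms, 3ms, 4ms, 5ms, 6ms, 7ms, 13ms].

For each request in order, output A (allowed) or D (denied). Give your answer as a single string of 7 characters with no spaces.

Tracking allowed requests in the window:
  req#1 t=0ms: ALLOW
  req#2 t=3ms: ALLOW
  req#3 t=4ms: ALLOW
  req#4 t=5ms: DENY
  req#5 t=6ms: DENY
  req#6 t=7ms: DENY
  req#7 t=13ms: ALLOW

Answer: AAADDDA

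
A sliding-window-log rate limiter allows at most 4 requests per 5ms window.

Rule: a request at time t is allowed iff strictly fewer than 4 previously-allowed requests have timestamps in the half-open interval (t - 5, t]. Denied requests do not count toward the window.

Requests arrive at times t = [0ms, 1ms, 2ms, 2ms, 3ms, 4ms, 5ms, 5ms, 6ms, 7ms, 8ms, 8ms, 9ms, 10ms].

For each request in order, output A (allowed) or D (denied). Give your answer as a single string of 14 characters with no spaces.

Tracking allowed requests in the window:
  req#1 t=0ms: ALLOW
  req#2 t=1ms: ALLOW
  req#3 t=2ms: ALLOW
  req#4 t=2ms: ALLOW
  req#5 t=3ms: DENY
  req#6 t=4ms: DENY
  req#7 t=5ms: ALLOW
  req#8 t=5ms: DENY
  req#9 t=6ms: ALLOW
  req#10 t=7ms: ALLOW
  req#11 t=8ms: ALLOW
  req#12 t=8ms: DENY
  req#13 t=9ms: DENY
  req#14 t=10ms: ALLOW

Answer: AAAADDADAAADDA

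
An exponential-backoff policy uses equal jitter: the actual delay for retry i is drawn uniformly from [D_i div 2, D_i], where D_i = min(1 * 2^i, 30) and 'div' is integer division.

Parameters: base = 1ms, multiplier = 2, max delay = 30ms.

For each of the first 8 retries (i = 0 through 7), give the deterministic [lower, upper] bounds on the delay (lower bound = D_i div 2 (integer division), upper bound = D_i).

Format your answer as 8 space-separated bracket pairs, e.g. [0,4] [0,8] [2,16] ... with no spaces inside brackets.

Answer: [0,1] [1,2] [2,4] [4,8] [8,16] [15,30] [15,30] [15,30]

Derivation:
Computing bounds per retry:
  i=0: D_i=min(1*2^0,30)=1, bounds=[0,1]
  i=1: D_i=min(1*2^1,30)=2, bounds=[1,2]
  i=2: D_i=min(1*2^2,30)=4, bounds=[2,4]
  i=3: D_i=min(1*2^3,30)=8, bounds=[4,8]
  i=4: D_i=min(1*2^4,30)=16, bounds=[8,16]
  i=5: D_i=min(1*2^5,30)=30, bounds=[15,30]
  i=6: D_i=min(1*2^6,30)=30, bounds=[15,30]
  i=7: D_i=min(1*2^7,30)=30, bounds=[15,30]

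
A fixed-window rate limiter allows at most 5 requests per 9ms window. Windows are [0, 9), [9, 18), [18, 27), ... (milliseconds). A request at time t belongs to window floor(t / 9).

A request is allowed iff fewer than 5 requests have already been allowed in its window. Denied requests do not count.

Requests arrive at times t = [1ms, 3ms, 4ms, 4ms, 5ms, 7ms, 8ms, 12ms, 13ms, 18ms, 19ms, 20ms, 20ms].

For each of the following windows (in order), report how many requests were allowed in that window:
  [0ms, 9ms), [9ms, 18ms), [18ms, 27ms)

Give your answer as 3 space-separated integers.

Answer: 5 2 4

Derivation:
Processing requests:
  req#1 t=1ms (window 0): ALLOW
  req#2 t=3ms (window 0): ALLOW
  req#3 t=4ms (window 0): ALLOW
  req#4 t=4ms (window 0): ALLOW
  req#5 t=5ms (window 0): ALLOW
  req#6 t=7ms (window 0): DENY
  req#7 t=8ms (window 0): DENY
  req#8 t=12ms (window 1): ALLOW
  req#9 t=13ms (window 1): ALLOW
  req#10 t=18ms (window 2): ALLOW
  req#11 t=19ms (window 2): ALLOW
  req#12 t=20ms (window 2): ALLOW
  req#13 t=20ms (window 2): ALLOW

Allowed counts by window: 5 2 4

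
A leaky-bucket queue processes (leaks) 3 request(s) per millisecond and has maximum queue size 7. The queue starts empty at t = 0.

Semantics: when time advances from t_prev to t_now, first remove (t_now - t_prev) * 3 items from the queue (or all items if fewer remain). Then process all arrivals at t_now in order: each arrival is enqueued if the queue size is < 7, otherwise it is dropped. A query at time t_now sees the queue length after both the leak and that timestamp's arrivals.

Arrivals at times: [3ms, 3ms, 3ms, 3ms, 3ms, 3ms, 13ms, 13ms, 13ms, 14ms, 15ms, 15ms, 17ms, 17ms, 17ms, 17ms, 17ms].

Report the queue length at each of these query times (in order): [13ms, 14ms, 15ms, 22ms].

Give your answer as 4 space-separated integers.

Queue lengths at query times:
  query t=13ms: backlog = 3
  query t=14ms: backlog = 1
  query t=15ms: backlog = 2
  query t=22ms: backlog = 0

Answer: 3 1 2 0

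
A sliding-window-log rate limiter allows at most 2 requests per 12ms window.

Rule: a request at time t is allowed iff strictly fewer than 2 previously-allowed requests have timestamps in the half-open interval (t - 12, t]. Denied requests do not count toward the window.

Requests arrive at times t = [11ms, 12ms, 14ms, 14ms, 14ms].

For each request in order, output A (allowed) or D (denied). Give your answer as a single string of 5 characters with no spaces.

Answer: AADDD

Derivation:
Tracking allowed requests in the window:
  req#1 t=11ms: ALLOW
  req#2 t=12ms: ALLOW
  req#3 t=14ms: DENY
  req#4 t=14ms: DENY
  req#5 t=14ms: DENY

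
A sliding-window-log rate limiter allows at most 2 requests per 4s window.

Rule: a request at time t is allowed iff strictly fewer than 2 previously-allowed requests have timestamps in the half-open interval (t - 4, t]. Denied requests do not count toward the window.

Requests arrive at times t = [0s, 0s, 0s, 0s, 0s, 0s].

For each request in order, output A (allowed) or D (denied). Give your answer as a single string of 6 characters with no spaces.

Tracking allowed requests in the window:
  req#1 t=0s: ALLOW
  req#2 t=0s: ALLOW
  req#3 t=0s: DENY
  req#4 t=0s: DENY
  req#5 t=0s: DENY
  req#6 t=0s: DENY

Answer: AADDDD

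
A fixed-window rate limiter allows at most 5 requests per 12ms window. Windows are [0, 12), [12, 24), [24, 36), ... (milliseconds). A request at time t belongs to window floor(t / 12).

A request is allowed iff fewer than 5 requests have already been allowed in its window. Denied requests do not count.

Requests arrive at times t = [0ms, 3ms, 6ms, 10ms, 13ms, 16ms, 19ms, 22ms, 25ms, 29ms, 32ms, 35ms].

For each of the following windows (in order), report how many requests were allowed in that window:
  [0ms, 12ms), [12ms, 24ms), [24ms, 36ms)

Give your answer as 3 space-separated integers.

Answer: 4 4 4

Derivation:
Processing requests:
  req#1 t=0ms (window 0): ALLOW
  req#2 t=3ms (window 0): ALLOW
  req#3 t=6ms (window 0): ALLOW
  req#4 t=10ms (window 0): ALLOW
  req#5 t=13ms (window 1): ALLOW
  req#6 t=16ms (window 1): ALLOW
  req#7 t=19ms (window 1): ALLOW
  req#8 t=22ms (window 1): ALLOW
  req#9 t=25ms (window 2): ALLOW
  req#10 t=29ms (window 2): ALLOW
  req#11 t=32ms (window 2): ALLOW
  req#12 t=35ms (window 2): ALLOW

Allowed counts by window: 4 4 4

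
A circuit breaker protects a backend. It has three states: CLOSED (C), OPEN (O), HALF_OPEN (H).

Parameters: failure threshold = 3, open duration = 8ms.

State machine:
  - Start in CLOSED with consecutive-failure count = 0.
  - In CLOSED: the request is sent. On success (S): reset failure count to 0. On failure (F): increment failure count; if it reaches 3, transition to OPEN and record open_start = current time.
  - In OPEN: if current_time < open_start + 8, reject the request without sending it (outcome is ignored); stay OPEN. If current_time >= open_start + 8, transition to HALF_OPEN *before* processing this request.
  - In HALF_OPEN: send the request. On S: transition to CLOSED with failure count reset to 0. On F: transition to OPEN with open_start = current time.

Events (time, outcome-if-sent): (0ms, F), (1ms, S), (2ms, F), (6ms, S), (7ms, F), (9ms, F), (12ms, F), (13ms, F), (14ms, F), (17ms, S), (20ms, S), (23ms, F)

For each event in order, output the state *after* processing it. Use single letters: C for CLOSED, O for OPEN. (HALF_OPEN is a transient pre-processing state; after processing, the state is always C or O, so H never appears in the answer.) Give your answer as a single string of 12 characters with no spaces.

Answer: CCCCCCOOOOCC

Derivation:
State after each event:
  event#1 t=0ms outcome=F: state=CLOSED
  event#2 t=1ms outcome=S: state=CLOSED
  event#3 t=2ms outcome=F: state=CLOSED
  event#4 t=6ms outcome=S: state=CLOSED
  event#5 t=7ms outcome=F: state=CLOSED
  event#6 t=9ms outcome=F: state=CLOSED
  event#7 t=12ms outcome=F: state=OPEN
  event#8 t=13ms outcome=F: state=OPEN
  event#9 t=14ms outcome=F: state=OPEN
  event#10 t=17ms outcome=S: state=OPEN
  event#11 t=20ms outcome=S: state=CLOSED
  event#12 t=23ms outcome=F: state=CLOSED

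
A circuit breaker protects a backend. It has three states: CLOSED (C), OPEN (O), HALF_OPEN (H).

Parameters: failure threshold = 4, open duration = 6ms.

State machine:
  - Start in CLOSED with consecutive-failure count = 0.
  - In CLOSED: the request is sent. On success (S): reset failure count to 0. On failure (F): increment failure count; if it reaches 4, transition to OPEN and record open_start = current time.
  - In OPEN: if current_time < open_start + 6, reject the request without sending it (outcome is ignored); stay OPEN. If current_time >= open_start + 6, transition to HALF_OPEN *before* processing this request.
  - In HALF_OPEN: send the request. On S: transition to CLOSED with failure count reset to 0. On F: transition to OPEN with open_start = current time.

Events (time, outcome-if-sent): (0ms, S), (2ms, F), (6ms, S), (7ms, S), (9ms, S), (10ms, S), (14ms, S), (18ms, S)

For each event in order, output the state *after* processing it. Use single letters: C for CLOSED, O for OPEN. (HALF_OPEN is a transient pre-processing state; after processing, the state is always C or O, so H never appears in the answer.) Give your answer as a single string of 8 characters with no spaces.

State after each event:
  event#1 t=0ms outcome=S: state=CLOSED
  event#2 t=2ms outcome=F: state=CLOSED
  event#3 t=6ms outcome=S: state=CLOSED
  event#4 t=7ms outcome=S: state=CLOSED
  event#5 t=9ms outcome=S: state=CLOSED
  event#6 t=10ms outcome=S: state=CLOSED
  event#7 t=14ms outcome=S: state=CLOSED
  event#8 t=18ms outcome=S: state=CLOSED

Answer: CCCCCCCC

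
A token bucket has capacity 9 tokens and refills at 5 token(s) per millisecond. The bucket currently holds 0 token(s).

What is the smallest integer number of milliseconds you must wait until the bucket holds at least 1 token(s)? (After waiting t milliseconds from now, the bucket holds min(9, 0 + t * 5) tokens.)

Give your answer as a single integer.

Need 0 + t * 5 >= 1, so t >= 1/5.
Smallest integer t = ceil(1/5) = 1.

Answer: 1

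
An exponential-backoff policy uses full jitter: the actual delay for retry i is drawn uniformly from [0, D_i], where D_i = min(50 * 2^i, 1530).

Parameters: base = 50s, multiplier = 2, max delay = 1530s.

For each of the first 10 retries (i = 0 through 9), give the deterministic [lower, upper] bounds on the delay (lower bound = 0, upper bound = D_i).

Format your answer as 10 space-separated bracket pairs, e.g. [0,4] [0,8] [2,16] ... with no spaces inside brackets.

Answer: [0,50] [0,100] [0,200] [0,400] [0,800] [0,1530] [0,1530] [0,1530] [0,1530] [0,1530]

Derivation:
Computing bounds per retry:
  i=0: D_i=min(50*2^0,1530)=50, bounds=[0,50]
  i=1: D_i=min(50*2^1,1530)=100, bounds=[0,100]
  i=2: D_i=min(50*2^2,1530)=200, bounds=[0,200]
  i=3: D_i=min(50*2^3,1530)=400, bounds=[0,400]
  i=4: D_i=min(50*2^4,1530)=800, bounds=[0,800]
  i=5: D_i=min(50*2^5,1530)=1530, bounds=[0,1530]
  i=6: D_i=min(50*2^6,1530)=1530, bounds=[0,1530]
  i=7: D_i=min(50*2^7,1530)=1530, bounds=[0,1530]
  i=8: D_i=min(50*2^8,1530)=1530, bounds=[0,1530]
  i=9: D_i=min(50*2^9,1530)=1530, bounds=[0,1530]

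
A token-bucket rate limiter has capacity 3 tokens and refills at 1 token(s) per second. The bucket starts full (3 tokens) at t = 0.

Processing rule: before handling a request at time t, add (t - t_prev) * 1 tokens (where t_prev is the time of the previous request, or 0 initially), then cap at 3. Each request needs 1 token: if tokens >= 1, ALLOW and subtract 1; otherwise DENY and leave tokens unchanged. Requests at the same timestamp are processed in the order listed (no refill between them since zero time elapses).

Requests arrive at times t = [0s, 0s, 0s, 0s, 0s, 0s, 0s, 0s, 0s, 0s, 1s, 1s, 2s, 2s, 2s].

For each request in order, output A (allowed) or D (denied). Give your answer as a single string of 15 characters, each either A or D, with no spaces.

Answer: AAADDDDDDDADADD

Derivation:
Simulating step by step:
  req#1 t=0s: ALLOW
  req#2 t=0s: ALLOW
  req#3 t=0s: ALLOW
  req#4 t=0s: DENY
  req#5 t=0s: DENY
  req#6 t=0s: DENY
  req#7 t=0s: DENY
  req#8 t=0s: DENY
  req#9 t=0s: DENY
  req#10 t=0s: DENY
  req#11 t=1s: ALLOW
  req#12 t=1s: DENY
  req#13 t=2s: ALLOW
  req#14 t=2s: DENY
  req#15 t=2s: DENY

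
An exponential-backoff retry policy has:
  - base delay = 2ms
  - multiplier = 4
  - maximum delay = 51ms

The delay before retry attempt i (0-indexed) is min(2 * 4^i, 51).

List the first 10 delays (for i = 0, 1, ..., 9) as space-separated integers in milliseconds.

Computing each delay:
  i=0: min(2*4^0, 51) = 2
  i=1: min(2*4^1, 51) = 8
  i=2: min(2*4^2, 51) = 32
  i=3: min(2*4^3, 51) = 51
  i=4: min(2*4^4, 51) = 51
  i=5: min(2*4^5, 51) = 51
  i=6: min(2*4^6, 51) = 51
  i=7: min(2*4^7, 51) = 51
  i=8: min(2*4^8, 51) = 51
  i=9: min(2*4^9, 51) = 51

Answer: 2 8 32 51 51 51 51 51 51 51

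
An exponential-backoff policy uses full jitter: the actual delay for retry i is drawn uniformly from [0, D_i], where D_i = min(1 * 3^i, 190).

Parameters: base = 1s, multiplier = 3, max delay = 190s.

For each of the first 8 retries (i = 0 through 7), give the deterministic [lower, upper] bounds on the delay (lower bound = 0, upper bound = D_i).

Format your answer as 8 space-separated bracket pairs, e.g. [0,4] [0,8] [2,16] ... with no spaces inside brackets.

Computing bounds per retry:
  i=0: D_i=min(1*3^0,190)=1, bounds=[0,1]
  i=1: D_i=min(1*3^1,190)=3, bounds=[0,3]
  i=2: D_i=min(1*3^2,190)=9, bounds=[0,9]
  i=3: D_i=min(1*3^3,190)=27, bounds=[0,27]
  i=4: D_i=min(1*3^4,190)=81, bounds=[0,81]
  i=5: D_i=min(1*3^5,190)=190, bounds=[0,190]
  i=6: D_i=min(1*3^6,190)=190, bounds=[0,190]
  i=7: D_i=min(1*3^7,190)=190, bounds=[0,190]

Answer: [0,1] [0,3] [0,9] [0,27] [0,81] [0,190] [0,190] [0,190]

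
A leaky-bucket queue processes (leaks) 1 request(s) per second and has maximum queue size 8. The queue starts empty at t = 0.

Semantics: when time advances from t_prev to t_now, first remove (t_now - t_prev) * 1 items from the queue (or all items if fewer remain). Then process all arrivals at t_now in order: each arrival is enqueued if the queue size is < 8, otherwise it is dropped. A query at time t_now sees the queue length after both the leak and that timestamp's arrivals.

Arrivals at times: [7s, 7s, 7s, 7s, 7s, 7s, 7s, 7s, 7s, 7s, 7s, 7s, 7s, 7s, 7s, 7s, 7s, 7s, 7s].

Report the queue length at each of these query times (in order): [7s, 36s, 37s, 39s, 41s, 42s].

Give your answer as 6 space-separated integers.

Queue lengths at query times:
  query t=7s: backlog = 8
  query t=36s: backlog = 0
  query t=37s: backlog = 0
  query t=39s: backlog = 0
  query t=41s: backlog = 0
  query t=42s: backlog = 0

Answer: 8 0 0 0 0 0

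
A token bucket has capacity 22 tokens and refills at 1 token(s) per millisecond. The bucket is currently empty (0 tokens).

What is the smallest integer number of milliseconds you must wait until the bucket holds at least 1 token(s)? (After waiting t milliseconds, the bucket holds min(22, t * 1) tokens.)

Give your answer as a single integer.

Answer: 1

Derivation:
Need t * 1 >= 1, so t >= 1/1.
Smallest integer t = ceil(1/1) = 1.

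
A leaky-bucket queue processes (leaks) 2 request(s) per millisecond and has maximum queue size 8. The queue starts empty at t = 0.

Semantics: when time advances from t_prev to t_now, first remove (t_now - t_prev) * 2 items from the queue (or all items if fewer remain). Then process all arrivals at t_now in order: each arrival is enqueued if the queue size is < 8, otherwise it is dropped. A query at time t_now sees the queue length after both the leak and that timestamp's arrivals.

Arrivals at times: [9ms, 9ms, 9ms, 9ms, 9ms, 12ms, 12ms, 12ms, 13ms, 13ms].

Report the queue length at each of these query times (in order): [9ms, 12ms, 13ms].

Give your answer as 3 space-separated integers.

Queue lengths at query times:
  query t=9ms: backlog = 5
  query t=12ms: backlog = 3
  query t=13ms: backlog = 3

Answer: 5 3 3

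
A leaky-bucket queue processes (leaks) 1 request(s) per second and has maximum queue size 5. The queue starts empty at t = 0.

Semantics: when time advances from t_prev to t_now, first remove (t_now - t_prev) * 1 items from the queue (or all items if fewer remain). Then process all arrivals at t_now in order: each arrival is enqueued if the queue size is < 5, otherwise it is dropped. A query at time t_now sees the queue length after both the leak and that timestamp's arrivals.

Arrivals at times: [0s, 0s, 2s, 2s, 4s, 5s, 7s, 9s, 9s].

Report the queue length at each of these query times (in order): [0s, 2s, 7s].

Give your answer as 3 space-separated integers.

Answer: 2 2 1

Derivation:
Queue lengths at query times:
  query t=0s: backlog = 2
  query t=2s: backlog = 2
  query t=7s: backlog = 1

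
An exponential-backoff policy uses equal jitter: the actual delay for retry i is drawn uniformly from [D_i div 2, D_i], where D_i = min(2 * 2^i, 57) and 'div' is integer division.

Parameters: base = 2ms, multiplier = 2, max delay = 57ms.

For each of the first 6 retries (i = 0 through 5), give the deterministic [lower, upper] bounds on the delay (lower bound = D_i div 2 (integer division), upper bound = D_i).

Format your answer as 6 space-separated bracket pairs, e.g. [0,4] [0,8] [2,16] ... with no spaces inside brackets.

Answer: [1,2] [2,4] [4,8] [8,16] [16,32] [28,57]

Derivation:
Computing bounds per retry:
  i=0: D_i=min(2*2^0,57)=2, bounds=[1,2]
  i=1: D_i=min(2*2^1,57)=4, bounds=[2,4]
  i=2: D_i=min(2*2^2,57)=8, bounds=[4,8]
  i=3: D_i=min(2*2^3,57)=16, bounds=[8,16]
  i=4: D_i=min(2*2^4,57)=32, bounds=[16,32]
  i=5: D_i=min(2*2^5,57)=57, bounds=[28,57]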